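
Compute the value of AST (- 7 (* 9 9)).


Evaluate inner: (* 9 9) = 81
Evaluate root: (- 7 81) = -74
Result: -74


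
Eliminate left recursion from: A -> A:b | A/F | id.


Left-recursive alternatives: A:b, A/F; non-recursive: id
Introduce A': A -> idA', A' -> :bA' | /FA' | ε


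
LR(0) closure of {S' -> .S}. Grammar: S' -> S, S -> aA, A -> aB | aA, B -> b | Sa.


Start: S' -> .S
For each item with dot before a nonterminal B, add B -> .γ for every B-production
Closure: [S' -> .S, S -> .aA]


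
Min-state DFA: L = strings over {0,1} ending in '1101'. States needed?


Track the longest suffix of input matching a prefix of '1101': 5 classes (prefixes of length 0..4)
Minimal DFA: 5 states


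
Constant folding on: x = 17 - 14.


17 - 14 = 3 at compile time
Optimized: x = 3


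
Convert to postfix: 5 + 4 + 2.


Left to right (same or higher precedence on left)
Postfix: 5 4 + 2 +


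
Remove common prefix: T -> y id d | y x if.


Common prefix: 'y'
Factored: T -> y T', T' -> id d | x if


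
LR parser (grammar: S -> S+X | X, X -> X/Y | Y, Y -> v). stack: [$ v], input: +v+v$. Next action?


'v' on top is the handle for Y -> v
Action: reduce (Y -> v)


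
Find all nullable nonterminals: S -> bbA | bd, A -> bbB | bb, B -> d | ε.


A nonterminal is nullable iff some alternative derives ε (directly, or every symbol in it is nullable)
Nullable: {B}


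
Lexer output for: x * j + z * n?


Scan left to right, longest-match per lexeme
Tokens: ID(x), OP(*), ID(j), OP(+), ID(z), OP(*), ID(n)


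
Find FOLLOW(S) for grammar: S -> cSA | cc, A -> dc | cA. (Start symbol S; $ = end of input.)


$ ∈ FOLLOW(S). For each A -> αBβ: add FIRST(β)\{ε} to FOLLOW(B); if β nullable, add FOLLOW(A).
FOLLOW(S) = {$, c, d}


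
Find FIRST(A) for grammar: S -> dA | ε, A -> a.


Per alternative of A: FIRST(a) = {a}
FIRST(A) = {a}


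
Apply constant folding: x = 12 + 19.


12 + 19 = 31 at compile time
Optimized: x = 31


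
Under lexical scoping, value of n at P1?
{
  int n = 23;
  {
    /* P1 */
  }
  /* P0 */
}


P1's block does not declare n; resolves to the enclosing declaration at depth 0
n = 23


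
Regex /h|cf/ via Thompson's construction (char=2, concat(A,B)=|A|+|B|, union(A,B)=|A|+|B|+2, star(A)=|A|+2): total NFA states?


Syntax tree has 3 char leaf(s), 1 union(s), 0 star(s)
chars contribute 3×2 = 6; each union adds +2; each star adds +2
Total: 6 + 2 + 0 = 8 states


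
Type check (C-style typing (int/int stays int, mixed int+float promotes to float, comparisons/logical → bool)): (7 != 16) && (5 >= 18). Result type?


Operand types: bool && bool
Rule: logical operators take bool operands and yield bool
Result type: bool


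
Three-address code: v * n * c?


Break into single-operator statements:
t1 = v * n
t2 = t1 * c


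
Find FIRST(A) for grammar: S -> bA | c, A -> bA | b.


Per alternative of A: FIRST(bA) = {b}; FIRST(b) = {b}
FIRST(A) = {b}


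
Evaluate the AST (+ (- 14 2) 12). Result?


Evaluate inner: (- 14 2) = 12
Evaluate root: (+ 12 12) = 24
Result: 24


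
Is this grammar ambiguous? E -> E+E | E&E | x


'x+x&x' has two parse trees (no precedence encoded between + and &)
Ambiguous


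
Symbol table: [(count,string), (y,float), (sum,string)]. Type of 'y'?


Lookup 'y' → type float


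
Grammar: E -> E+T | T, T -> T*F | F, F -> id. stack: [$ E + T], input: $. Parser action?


handle 'E+T' on top; lookahead ∈ FOLLOW(E) = {+, $}
Action: reduce (E -> E+T)


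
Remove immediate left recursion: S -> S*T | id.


Left-recursive alternatives: S*T; non-recursive: id
Introduce S': S -> idS', S' -> *TS' | ε


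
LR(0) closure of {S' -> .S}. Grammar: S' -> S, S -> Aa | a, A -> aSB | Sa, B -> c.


Start: S' -> .S
For each item with dot before a nonterminal B, add B -> .γ for every B-production
Closure: [S' -> .S, S -> .Aa, S -> .a, A -> .aSB, A -> .Sa]


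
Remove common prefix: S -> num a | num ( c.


Common prefix: 'num'
Factored: S -> num S', S' -> a | ( c


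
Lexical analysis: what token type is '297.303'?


Pattern: digits with a decimal point
Type: FLOAT_LITERAL


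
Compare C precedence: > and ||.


'>' is relational (level 7); '||' is logical OR (level 1)
Higher level binds tighter
'>' has higher precedence than '||'


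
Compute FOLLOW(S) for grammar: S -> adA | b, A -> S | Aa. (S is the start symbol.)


$ ∈ FOLLOW(S). For each A -> αBβ: add FIRST(β)\{ε} to FOLLOW(B); if β nullable, add FOLLOW(A).
FOLLOW(S) = {$, a}


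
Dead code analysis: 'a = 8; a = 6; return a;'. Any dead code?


first assignment to a is overwritten before any read
Dead: 'a = 8'


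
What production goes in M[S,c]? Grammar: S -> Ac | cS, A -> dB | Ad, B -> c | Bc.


For [S, c]: 'c' ∈ FIRST(cS)
Entry: S -> cS


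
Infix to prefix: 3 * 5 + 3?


left-to-right (same/higher precedence on left): tree is (+ (* 3 5) 3)
Prefix: + * 3 5 3


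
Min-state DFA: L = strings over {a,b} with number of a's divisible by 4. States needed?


Track (count of a) mod 4: states 0..3, accept at 0
Minimal DFA: 4 states


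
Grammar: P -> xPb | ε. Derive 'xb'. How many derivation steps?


Derivation: P => xPb => xb
Steps: 2


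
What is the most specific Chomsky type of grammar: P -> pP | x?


Right-linear: every RHS is a terminal or a terminal followed by one nonterminal
Classification: Type 3 (Regular)


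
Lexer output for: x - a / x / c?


Scan left to right, longest-match per lexeme
Tokens: ID(x), OP(-), ID(a), OP(/), ID(x), OP(/), ID(c)


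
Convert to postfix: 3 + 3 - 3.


Left to right (same or higher precedence on left)
Postfix: 3 3 + 3 -


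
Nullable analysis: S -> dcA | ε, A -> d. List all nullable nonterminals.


A nonterminal is nullable iff some alternative derives ε (directly, or every symbol in it is nullable)
Nullable: {S}


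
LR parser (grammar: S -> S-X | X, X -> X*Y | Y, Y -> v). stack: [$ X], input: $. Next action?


lookahead ∉ {*} so X won't extend; reduce S -> X
Action: reduce (S -> X)


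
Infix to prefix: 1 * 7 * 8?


left-to-right (same/higher precedence on left): tree is (* (* 1 7) 8)
Prefix: * * 1 7 8


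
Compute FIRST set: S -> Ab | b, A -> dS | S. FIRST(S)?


Per alternative of S: FIRST(Ab) = {b, d}; FIRST(b) = {b}
FIRST(S) = {b, d}


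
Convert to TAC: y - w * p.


Break into single-operator statements:
t1 = w * p
t2 = y - t1


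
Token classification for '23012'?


Pattern: digits only
Type: INTEGER_LITERAL


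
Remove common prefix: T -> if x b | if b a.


Common prefix: 'if'
Factored: T -> if T', T' -> x b | b a


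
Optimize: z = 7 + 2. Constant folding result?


7 + 2 = 9 at compile time
Optimized: z = 9


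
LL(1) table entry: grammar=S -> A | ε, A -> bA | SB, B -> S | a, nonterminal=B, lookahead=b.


For [B, b]: 'b' ∈ FIRST(S)
Entry: B -> S


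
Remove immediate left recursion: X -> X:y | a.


Left-recursive alternatives: X:y; non-recursive: a
Introduce X': X -> aX', X' -> :yX' | ε


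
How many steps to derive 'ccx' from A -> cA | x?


Derivation: A => cA => ccA => ccx
Steps: 3


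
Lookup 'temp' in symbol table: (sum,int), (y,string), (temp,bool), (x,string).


Lookup 'temp' → type bool


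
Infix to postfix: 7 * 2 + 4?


Left to right (same or higher precedence on left)
Postfix: 7 2 * 4 +


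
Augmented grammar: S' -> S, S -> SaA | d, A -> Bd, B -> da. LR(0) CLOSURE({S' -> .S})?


Start: S' -> .S
For each item with dot before a nonterminal B, add B -> .γ for every B-production
Closure: [S' -> .S, S -> .SaA, S -> .d]


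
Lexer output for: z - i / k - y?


Scan left to right, longest-match per lexeme
Tokens: ID(z), OP(-), ID(i), OP(/), ID(k), OP(-), ID(y)


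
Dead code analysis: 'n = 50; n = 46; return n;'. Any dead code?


first assignment to n is overwritten before any read
Dead: 'n = 50'


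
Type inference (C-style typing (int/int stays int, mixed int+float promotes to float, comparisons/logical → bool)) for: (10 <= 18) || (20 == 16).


Operand types: bool || bool
Rule: logical operators take bool operands and yield bool
Result type: bool


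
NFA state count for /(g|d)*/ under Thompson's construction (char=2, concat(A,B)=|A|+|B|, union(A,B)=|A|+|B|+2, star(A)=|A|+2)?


Syntax tree has 2 char leaf(s), 1 union(s), 1 star(s)
chars contribute 2×2 = 4; each union adds +2; each star adds +2
Total: 4 + 2 + 2 = 8 states


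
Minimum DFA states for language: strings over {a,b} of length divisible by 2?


Track length mod 2: states 0..1, accept at 0
Minimal DFA: 2 states


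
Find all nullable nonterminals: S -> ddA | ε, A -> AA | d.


A nonterminal is nullable iff some alternative derives ε (directly, or every symbol in it is nullable)
Nullable: {S}


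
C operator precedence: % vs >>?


'%' is multiplicative (level 10); '>>' is shift (level 8)
Higher level binds tighter
'%' has higher precedence than '>>'


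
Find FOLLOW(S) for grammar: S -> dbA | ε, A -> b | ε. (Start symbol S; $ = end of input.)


$ ∈ FOLLOW(S). For each A -> αBβ: add FIRST(β)\{ε} to FOLLOW(B); if β nullable, add FOLLOW(A).
FOLLOW(S) = {$}


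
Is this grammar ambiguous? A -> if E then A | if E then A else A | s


dangling else: 'if E then if E then s else s' parses two ways
Ambiguous


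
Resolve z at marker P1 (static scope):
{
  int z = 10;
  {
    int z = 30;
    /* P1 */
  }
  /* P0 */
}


z declared in the same block as P1
z = 30


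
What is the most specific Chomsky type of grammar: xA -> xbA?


LHS has context (more than one symbol) and |LHS| ≤ |RHS|
Classification: Type 1 (Context-Sensitive)


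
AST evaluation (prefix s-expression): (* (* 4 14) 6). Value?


Evaluate inner: (* 4 14) = 56
Evaluate root: (* 56 6) = 336
Result: 336


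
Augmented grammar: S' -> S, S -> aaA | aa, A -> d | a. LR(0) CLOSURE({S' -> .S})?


Start: S' -> .S
For each item with dot before a nonterminal B, add B -> .γ for every B-production
Closure: [S' -> .S, S -> .aaA, S -> .aa]


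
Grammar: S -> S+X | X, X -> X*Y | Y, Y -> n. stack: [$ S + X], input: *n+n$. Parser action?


'*' can extend X; shift to build X -> X*Y
Action: shift


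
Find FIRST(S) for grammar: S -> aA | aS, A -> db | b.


Per alternative of S: FIRST(aA) = {a}; FIRST(aS) = {a}
FIRST(S) = {a}


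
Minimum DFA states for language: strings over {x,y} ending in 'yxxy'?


Track the longest suffix of input matching a prefix of 'yxxy': 5 classes (prefixes of length 0..4)
Minimal DFA: 5 states


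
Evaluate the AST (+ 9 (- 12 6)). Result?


Evaluate inner: (- 12 6) = 6
Evaluate root: (+ 9 6) = 15
Result: 15


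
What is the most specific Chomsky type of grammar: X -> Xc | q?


Left-linear: every RHS is a terminal or one nonterminal followed by a terminal
Classification: Type 3 (Regular)


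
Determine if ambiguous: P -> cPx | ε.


balanced c^n…x^n: each string has a unique parse
Unambiguous


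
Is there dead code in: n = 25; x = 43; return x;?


n is assigned but never read
Dead: 'n = 25'


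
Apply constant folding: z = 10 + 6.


10 + 6 = 16 at compile time
Optimized: z = 16


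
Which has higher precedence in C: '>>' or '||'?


'>>' is shift (level 8); '||' is logical OR (level 1)
Higher level binds tighter
'>>' has higher precedence than '||'


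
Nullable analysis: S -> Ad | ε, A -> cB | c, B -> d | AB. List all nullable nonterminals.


A nonterminal is nullable iff some alternative derives ε (directly, or every symbol in it is nullable)
Nullable: {S}


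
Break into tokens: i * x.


Scan left to right, longest-match per lexeme
Tokens: ID(i), OP(*), ID(x)


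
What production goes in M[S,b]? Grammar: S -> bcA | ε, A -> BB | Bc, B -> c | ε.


For [S, b]: 'b' ∈ FIRST(bcA)
Entry: S -> bcA


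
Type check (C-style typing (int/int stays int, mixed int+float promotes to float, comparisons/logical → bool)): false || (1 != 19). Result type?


Operand types: bool || bool
Rule: logical operators take bool operands and yield bool
Result type: bool


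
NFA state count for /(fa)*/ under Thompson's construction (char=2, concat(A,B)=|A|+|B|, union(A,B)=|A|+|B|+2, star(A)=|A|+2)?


Syntax tree has 2 char leaf(s), 0 union(s), 1 star(s)
chars contribute 2×2 = 4; each union adds +2; each star adds +2
Total: 4 + 0 + 2 = 6 states


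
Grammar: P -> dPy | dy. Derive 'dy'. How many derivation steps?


Derivation: P => dy
Steps: 1


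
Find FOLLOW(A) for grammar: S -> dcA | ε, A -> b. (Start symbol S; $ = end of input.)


$ ∈ FOLLOW(S). For each A -> αBβ: add FIRST(β)\{ε} to FOLLOW(B); if β nullable, add FOLLOW(A).
FOLLOW(A) = {$}


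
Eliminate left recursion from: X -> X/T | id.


Left-recursive alternatives: X/T; non-recursive: id
Introduce X': X -> idX', X' -> /TX' | ε


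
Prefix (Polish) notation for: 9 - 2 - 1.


left-to-right (same/higher precedence on left): tree is (- (- 9 2) 1)
Prefix: - - 9 2 1


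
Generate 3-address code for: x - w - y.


Break into single-operator statements:
t1 = x - w
t2 = t1 - y


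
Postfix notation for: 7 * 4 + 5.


Left to right (same or higher precedence on left)
Postfix: 7 4 * 5 +


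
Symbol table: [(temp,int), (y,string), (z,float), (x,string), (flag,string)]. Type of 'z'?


Lookup 'z' → type float


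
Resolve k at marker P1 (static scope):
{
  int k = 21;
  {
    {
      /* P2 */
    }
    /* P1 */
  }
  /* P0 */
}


P1's block does not declare k; resolves to the enclosing declaration at depth 0
k = 21


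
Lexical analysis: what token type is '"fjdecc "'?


Pattern: double-quoted sequence
Type: STRING_LITERAL


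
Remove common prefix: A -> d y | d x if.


Common prefix: 'd'
Factored: A -> d A', A' -> y | x if


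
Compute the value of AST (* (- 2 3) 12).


Evaluate inner: (- 2 3) = -1
Evaluate root: (* -1 12) = -12
Result: -12


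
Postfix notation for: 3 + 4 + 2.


Left to right (same or higher precedence on left)
Postfix: 3 4 + 2 +


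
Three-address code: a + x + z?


Break into single-operator statements:
t1 = a + x
t2 = t1 + z


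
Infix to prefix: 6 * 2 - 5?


left-to-right (same/higher precedence on left): tree is (- (* 6 2) 5)
Prefix: - * 6 2 5


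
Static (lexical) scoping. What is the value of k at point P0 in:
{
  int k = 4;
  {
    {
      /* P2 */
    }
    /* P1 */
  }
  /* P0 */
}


k declared in the same block as P0
k = 4


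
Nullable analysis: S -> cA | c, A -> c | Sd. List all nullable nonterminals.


A nonterminal is nullable iff some alternative derives ε (directly, or every symbol in it is nullable)
Nullable: {}


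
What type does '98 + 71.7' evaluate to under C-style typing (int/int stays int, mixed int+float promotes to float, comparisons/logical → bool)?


Operand types: int + float
Rule: mixed int/float promotes to float; int/int stays int
Result type: float


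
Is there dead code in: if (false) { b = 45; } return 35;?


condition is constant false, so the whole block is unreachable
Dead: 'if (false) { b = 45; }'


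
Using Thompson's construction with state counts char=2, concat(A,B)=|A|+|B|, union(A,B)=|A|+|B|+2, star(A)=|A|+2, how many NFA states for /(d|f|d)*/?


Syntax tree has 3 char leaf(s), 2 union(s), 1 star(s)
chars contribute 3×2 = 6; each union adds +2; each star adds +2
Total: 6 + 4 + 2 = 12 states


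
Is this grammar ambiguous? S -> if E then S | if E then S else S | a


dangling else: 'if E then if E then a else a' parses two ways
Ambiguous


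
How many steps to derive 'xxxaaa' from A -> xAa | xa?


Derivation: A => xAa => xxAaa => xxxaaa
Steps: 3


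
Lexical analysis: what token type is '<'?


Pattern: operator symbol
Type: OPERATOR


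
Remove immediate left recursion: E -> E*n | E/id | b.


Left-recursive alternatives: E*n, E/id; non-recursive: b
Introduce E': E -> bE', E' -> *nE' | /idE' | ε


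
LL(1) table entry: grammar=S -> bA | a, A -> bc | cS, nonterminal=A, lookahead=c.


For [A, c]: 'c' ∈ FIRST(cS)
Entry: A -> cS


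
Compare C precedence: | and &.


'&' is bitwise AND (level 5); '|' is bitwise OR (level 3)
Higher level binds tighter
'&' has higher precedence than '|'


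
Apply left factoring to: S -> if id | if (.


Common prefix: 'if'
Factored: S -> if S', S' -> id | (


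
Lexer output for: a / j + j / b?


Scan left to right, longest-match per lexeme
Tokens: ID(a), OP(/), ID(j), OP(+), ID(j), OP(/), ID(b)


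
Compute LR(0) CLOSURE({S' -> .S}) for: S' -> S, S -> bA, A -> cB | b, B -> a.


Start: S' -> .S
For each item with dot before a nonterminal B, add B -> .γ for every B-production
Closure: [S' -> .S, S -> .bA]


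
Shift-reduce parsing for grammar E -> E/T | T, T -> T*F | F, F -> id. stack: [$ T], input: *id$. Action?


shift '*' to continue T -> T*F
Action: shift


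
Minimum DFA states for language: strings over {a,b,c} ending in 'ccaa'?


Track the longest suffix of input matching a prefix of 'ccaa': 5 classes (prefixes of length 0..4)
Minimal DFA: 5 states


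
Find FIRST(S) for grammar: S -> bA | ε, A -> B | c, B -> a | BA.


Per alternative of S: FIRST(bA) = {b}; FIRST(ε) = {ε}
FIRST(S) = {b, ε}


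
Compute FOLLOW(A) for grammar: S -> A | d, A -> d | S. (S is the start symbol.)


$ ∈ FOLLOW(S). For each A -> αBβ: add FIRST(β)\{ε} to FOLLOW(B); if β nullable, add FOLLOW(A).
FOLLOW(A) = {$}


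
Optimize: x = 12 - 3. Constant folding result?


12 - 3 = 9 at compile time
Optimized: x = 9


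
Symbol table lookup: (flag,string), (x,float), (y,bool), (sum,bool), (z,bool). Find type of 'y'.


Lookup 'y' → type bool


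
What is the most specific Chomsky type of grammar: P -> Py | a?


Left-linear: every RHS is a terminal or one nonterminal followed by a terminal
Classification: Type 3 (Regular)


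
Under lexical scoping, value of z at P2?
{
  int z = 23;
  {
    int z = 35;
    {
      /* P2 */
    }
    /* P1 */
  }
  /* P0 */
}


P2's block does not declare z; resolves to the enclosing declaration at depth 1
z = 35


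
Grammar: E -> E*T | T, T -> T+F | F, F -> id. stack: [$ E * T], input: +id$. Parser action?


'+' can extend T; shift to build T -> T+F
Action: shift


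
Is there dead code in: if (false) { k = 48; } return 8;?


condition is constant false, so the whole block is unreachable
Dead: 'if (false) { k = 48; }'


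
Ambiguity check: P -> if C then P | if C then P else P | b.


dangling else: 'if C then if C then b else b' parses two ways
Ambiguous


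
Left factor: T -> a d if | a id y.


Common prefix: 'a'
Factored: T -> a T', T' -> d if | id y


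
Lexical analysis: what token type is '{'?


Pattern: delimiter/punctuation
Type: PUNCTUATION


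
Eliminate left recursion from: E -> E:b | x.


Left-recursive alternatives: E:b; non-recursive: x
Introduce E': E -> xE', E' -> :bE' | ε


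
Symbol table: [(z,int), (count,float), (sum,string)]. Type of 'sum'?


Lookup 'sum' → type string


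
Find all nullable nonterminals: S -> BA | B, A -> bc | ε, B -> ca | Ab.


A nonterminal is nullable iff some alternative derives ε (directly, or every symbol in it is nullable)
Nullable: {A}


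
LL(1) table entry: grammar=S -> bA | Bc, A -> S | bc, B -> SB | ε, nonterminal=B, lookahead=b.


For [B, b]: 'b' ∈ FIRST(SB)
Entry: B -> SB


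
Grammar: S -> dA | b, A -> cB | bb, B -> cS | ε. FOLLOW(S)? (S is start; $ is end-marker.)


$ ∈ FOLLOW(S). For each A -> αBβ: add FIRST(β)\{ε} to FOLLOW(B); if β nullable, add FOLLOW(A).
FOLLOW(S) = {$}


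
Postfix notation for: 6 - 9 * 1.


* has higher precedence, evaluate 9*1 first
Postfix: 6 9 1 * -


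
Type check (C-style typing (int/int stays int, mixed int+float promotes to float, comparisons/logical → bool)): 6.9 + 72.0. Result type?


Operand types: float + float
Rule: mixed int/float promotes to float; int/int stays int
Result type: float


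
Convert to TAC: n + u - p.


Break into single-operator statements:
t1 = n + u
t2 = t1 - p


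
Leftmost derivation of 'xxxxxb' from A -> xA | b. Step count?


Derivation: A => xA => xxA => xxxA => xxxxA => xxxxxA => xxxxxb
Steps: 6


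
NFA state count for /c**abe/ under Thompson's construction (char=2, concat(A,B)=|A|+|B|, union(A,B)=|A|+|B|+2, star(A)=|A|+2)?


Syntax tree has 4 char leaf(s), 0 union(s), 2 star(s)
chars contribute 4×2 = 8; each union adds +2; each star adds +2
Total: 8 + 0 + 4 = 12 states


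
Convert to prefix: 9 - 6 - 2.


left-to-right (same/higher precedence on left): tree is (- (- 9 6) 2)
Prefix: - - 9 6 2


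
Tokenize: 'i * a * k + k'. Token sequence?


Scan left to right, longest-match per lexeme
Tokens: ID(i), OP(*), ID(a), OP(*), ID(k), OP(+), ID(k)


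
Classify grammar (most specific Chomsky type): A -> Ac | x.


Left-linear: every RHS is a terminal or one nonterminal followed by a terminal
Classification: Type 3 (Regular)


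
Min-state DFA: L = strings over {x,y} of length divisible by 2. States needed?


Track length mod 2: states 0..1, accept at 0
Minimal DFA: 2 states


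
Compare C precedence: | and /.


'/' is multiplicative (level 10); '|' is bitwise OR (level 3)
Higher level binds tighter
'/' has higher precedence than '|'


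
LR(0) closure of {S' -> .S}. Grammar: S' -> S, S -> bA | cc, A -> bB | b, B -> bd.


Start: S' -> .S
For each item with dot before a nonterminal B, add B -> .γ for every B-production
Closure: [S' -> .S, S -> .bA, S -> .cc]


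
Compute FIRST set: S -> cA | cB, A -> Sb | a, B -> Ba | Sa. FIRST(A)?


Per alternative of A: FIRST(Sb) = {c}; FIRST(a) = {a}
FIRST(A) = {a, c}


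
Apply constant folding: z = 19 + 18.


19 + 18 = 37 at compile time
Optimized: z = 37


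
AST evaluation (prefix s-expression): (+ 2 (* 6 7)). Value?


Evaluate inner: (* 6 7) = 42
Evaluate root: (+ 2 42) = 44
Result: 44


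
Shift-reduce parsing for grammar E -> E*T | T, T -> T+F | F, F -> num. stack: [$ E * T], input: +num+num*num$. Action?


'+' can extend T; shift to build T -> T+F
Action: shift


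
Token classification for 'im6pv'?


Pattern: letter/underscore followed by alphanumerics, not a keyword
Type: IDENTIFIER


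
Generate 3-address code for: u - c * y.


Break into single-operator statements:
t1 = c * y
t2 = u - t1


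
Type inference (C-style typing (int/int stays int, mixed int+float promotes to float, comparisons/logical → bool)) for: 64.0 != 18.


Operand types: float != int
Rule: comparison yields bool
Result type: bool


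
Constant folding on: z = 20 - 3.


20 - 3 = 17 at compile time
Optimized: z = 17


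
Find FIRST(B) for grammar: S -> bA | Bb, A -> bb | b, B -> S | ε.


Per alternative of B: FIRST(S) = {b}; FIRST(ε) = {ε}
FIRST(B) = {b, ε}


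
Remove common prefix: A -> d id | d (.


Common prefix: 'd'
Factored: A -> d A', A' -> id | (


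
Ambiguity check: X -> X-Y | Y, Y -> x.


precedence layered via separate nonterminal Y: deterministic
Unambiguous


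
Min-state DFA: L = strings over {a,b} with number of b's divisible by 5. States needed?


Track (count of b) mod 5: states 0..4, accept at 0
Minimal DFA: 5 states


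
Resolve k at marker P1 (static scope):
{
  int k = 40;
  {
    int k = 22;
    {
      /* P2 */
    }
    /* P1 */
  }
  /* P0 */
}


k declared in the same block as P1
k = 22


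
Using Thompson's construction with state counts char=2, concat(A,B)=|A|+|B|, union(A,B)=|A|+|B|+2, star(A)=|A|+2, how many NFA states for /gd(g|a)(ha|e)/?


Syntax tree has 7 char leaf(s), 2 union(s), 0 star(s)
chars contribute 7×2 = 14; each union adds +2; each star adds +2
Total: 14 + 4 + 0 = 18 states


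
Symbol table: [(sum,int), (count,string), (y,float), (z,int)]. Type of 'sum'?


Lookup 'sum' → type int


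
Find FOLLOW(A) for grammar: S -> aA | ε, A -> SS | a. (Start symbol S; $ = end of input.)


$ ∈ FOLLOW(S). For each A -> αBβ: add FIRST(β)\{ε} to FOLLOW(B); if β nullable, add FOLLOW(A).
FOLLOW(A) = {$, a}


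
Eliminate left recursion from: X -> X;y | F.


Left-recursive alternatives: X;y; non-recursive: F
Introduce X': X -> FX', X' -> ;yX' | ε


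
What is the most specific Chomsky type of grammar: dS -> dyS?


LHS has context (more than one symbol) and |LHS| ≤ |RHS|
Classification: Type 1 (Context-Sensitive)


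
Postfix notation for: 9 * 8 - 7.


Left to right (same or higher precedence on left)
Postfix: 9 8 * 7 -


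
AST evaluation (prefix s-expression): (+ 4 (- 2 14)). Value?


Evaluate inner: (- 2 14) = -12
Evaluate root: (+ 4 -12) = -8
Result: -8


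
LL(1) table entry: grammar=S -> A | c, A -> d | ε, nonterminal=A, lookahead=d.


For [A, d]: 'd' ∈ FIRST(d)
Entry: A -> d


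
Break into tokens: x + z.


Scan left to right, longest-match per lexeme
Tokens: ID(x), OP(+), ID(z)


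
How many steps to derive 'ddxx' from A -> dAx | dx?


Derivation: A => dAx => ddxx
Steps: 2


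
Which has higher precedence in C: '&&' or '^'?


'^' is bitwise XOR (level 4); '&&' is logical AND (level 2)
Higher level binds tighter
'^' has higher precedence than '&&'


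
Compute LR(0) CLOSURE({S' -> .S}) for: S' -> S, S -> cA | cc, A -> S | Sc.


Start: S' -> .S
For each item with dot before a nonterminal B, add B -> .γ for every B-production
Closure: [S' -> .S, S -> .cA, S -> .cc]


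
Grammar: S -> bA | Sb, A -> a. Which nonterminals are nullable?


A nonterminal is nullable iff some alternative derives ε (directly, or every symbol in it is nullable)
Nullable: {}


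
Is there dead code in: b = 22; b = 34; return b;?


first assignment to b is overwritten before any read
Dead: 'b = 22'


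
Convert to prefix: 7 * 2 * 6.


left-to-right (same/higher precedence on left): tree is (* (* 7 2) 6)
Prefix: * * 7 2 6


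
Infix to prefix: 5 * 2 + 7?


left-to-right (same/higher precedence on left): tree is (+ (* 5 2) 7)
Prefix: + * 5 2 7


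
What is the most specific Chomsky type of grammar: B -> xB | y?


Right-linear: every RHS is a terminal or a terminal followed by one nonterminal
Classification: Type 3 (Regular)


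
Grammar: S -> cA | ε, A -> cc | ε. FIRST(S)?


Per alternative of S: FIRST(cA) = {c}; FIRST(ε) = {ε}
FIRST(S) = {c, ε}


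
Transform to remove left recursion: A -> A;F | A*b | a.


Left-recursive alternatives: A;F, A*b; non-recursive: a
Introduce A': A -> aA', A' -> ;FA' | *bA' | ε


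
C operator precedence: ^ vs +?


'+' is additive (level 9); '^' is bitwise XOR (level 4)
Higher level binds tighter
'+' has higher precedence than '^'


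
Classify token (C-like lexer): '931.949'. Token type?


Pattern: digits with a decimal point
Type: FLOAT_LITERAL


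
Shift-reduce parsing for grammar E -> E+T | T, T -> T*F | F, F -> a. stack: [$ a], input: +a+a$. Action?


'a' on top is the handle for F -> a
Action: reduce (F -> a)


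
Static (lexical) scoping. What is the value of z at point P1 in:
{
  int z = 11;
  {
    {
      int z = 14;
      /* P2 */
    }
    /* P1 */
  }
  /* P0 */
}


P1's block does not declare z; resolves to the enclosing declaration at depth 0
z = 11


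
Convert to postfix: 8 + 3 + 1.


Left to right (same or higher precedence on left)
Postfix: 8 3 + 1 +


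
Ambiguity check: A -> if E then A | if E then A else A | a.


dangling else: 'if E then if E then a else a' parses two ways
Ambiguous


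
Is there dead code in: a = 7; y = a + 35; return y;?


a is read by y's definition; y is returned
No dead code


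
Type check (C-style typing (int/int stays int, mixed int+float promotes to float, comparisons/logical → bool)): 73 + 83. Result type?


Operand types: int + int
Rule: mixed int/float promotes to float; int/int stays int
Result type: int


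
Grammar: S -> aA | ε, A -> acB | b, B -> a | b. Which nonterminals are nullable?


A nonterminal is nullable iff some alternative derives ε (directly, or every symbol in it is nullable)
Nullable: {S}


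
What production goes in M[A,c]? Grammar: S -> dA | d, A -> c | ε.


For [A, c]: 'c' ∈ FIRST(c)
Entry: A -> c


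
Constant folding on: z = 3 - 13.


3 - 13 = -10 at compile time
Optimized: z = -10


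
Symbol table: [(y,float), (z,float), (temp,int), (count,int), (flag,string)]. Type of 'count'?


Lookup 'count' → type int


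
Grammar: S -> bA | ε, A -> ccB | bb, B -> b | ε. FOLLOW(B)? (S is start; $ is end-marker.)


$ ∈ FOLLOW(S). For each A -> αBβ: add FIRST(β)\{ε} to FOLLOW(B); if β nullable, add FOLLOW(A).
FOLLOW(B) = {$}


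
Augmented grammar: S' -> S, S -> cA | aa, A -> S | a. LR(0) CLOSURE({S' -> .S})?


Start: S' -> .S
For each item with dot before a nonterminal B, add B -> .γ for every B-production
Closure: [S' -> .S, S -> .cA, S -> .aa]


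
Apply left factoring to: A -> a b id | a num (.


Common prefix: 'a'
Factored: A -> a A', A' -> b id | num (


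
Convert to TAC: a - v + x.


Break into single-operator statements:
t1 = a - v
t2 = t1 + x


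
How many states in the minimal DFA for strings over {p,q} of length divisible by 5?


Track length mod 5: states 0..4, accept at 0
Minimal DFA: 5 states


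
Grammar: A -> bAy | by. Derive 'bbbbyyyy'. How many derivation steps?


Derivation: A => bAy => bbAyy => bbbAyyy => bbbbyyyy
Steps: 4


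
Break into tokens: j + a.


Scan left to right, longest-match per lexeme
Tokens: ID(j), OP(+), ID(a)


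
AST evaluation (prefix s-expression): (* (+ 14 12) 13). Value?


Evaluate inner: (+ 14 12) = 26
Evaluate root: (* 26 13) = 338
Result: 338


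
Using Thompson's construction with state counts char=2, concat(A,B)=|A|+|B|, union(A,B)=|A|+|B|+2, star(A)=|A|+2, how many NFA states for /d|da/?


Syntax tree has 3 char leaf(s), 1 union(s), 0 star(s)
chars contribute 3×2 = 6; each union adds +2; each star adds +2
Total: 6 + 2 + 0 = 8 states


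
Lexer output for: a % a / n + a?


Scan left to right, longest-match per lexeme
Tokens: ID(a), OP(%), ID(a), OP(/), ID(n), OP(+), ID(a)


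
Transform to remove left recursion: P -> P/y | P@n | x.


Left-recursive alternatives: P/y, P@n; non-recursive: x
Introduce P': P -> xP', P' -> /yP' | @nP' | ε


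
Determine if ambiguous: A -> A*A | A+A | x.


'x*x+x' has two parse trees (no precedence encoded between * and +)
Ambiguous


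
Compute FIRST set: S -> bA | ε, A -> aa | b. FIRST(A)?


Per alternative of A: FIRST(aa) = {a}; FIRST(b) = {b}
FIRST(A) = {a, b}


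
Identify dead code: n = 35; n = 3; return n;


first assignment to n is overwritten before any read
Dead: 'n = 35'


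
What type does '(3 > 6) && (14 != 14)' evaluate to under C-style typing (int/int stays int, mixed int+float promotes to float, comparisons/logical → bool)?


Operand types: bool && bool
Rule: logical operators take bool operands and yield bool
Result type: bool


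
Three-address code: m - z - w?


Break into single-operator statements:
t1 = m - z
t2 = t1 - w


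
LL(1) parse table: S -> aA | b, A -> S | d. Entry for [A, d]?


For [A, d]: 'd' ∈ FIRST(d)
Entry: A -> d


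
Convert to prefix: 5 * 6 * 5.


left-to-right (same/higher precedence on left): tree is (* (* 5 6) 5)
Prefix: * * 5 6 5


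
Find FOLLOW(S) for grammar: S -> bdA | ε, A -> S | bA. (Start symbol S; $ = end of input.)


$ ∈ FOLLOW(S). For each A -> αBβ: add FIRST(β)\{ε} to FOLLOW(B); if β nullable, add FOLLOW(A).
FOLLOW(S) = {$}


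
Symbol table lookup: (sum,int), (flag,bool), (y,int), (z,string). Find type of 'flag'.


Lookup 'flag' → type bool


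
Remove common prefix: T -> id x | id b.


Common prefix: 'id'
Factored: T -> id T', T' -> x | b


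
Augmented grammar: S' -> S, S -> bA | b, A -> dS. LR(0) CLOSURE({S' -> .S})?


Start: S' -> .S
For each item with dot before a nonterminal B, add B -> .γ for every B-production
Closure: [S' -> .S, S -> .bA, S -> .b]


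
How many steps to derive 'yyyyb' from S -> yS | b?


Derivation: S => yS => yyS => yyyS => yyyyS => yyyyb
Steps: 5


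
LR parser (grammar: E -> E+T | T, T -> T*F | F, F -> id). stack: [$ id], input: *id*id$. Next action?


'id' on top is the handle for F -> id
Action: reduce (F -> id)


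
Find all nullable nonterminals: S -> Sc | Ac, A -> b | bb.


A nonterminal is nullable iff some alternative derives ε (directly, or every symbol in it is nullable)
Nullable: {}


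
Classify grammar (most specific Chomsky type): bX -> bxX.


LHS has context (more than one symbol) and |LHS| ≤ |RHS|
Classification: Type 1 (Context-Sensitive)


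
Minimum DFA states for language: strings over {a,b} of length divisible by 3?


Track length mod 3: states 0..2, accept at 0
Minimal DFA: 3 states


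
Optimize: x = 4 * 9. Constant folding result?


4 * 9 = 36 at compile time
Optimized: x = 36


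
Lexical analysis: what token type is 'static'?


Pattern: reserved word
Type: KEYWORD


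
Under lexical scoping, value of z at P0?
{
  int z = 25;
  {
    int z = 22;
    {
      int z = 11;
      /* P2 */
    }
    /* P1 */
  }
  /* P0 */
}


z declared in the same block as P0
z = 25


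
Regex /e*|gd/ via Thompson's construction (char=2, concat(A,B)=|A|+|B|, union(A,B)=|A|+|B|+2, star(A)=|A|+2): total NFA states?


Syntax tree has 3 char leaf(s), 1 union(s), 1 star(s)
chars contribute 3×2 = 6; each union adds +2; each star adds +2
Total: 6 + 2 + 2 = 10 states


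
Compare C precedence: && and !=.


'!=' is equality (level 6); '&&' is logical AND (level 2)
Higher level binds tighter
'!=' has higher precedence than '&&'


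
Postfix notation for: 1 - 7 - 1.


Left to right (same or higher precedence on left)
Postfix: 1 7 - 1 -


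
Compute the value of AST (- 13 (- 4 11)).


Evaluate inner: (- 4 11) = -7
Evaluate root: (- 13 -7) = 20
Result: 20


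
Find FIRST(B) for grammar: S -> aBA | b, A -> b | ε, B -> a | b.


Per alternative of B: FIRST(a) = {a}; FIRST(b) = {b}
FIRST(B) = {a, b}


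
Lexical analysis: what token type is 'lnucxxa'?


Pattern: letter/underscore followed by alphanumerics, not a keyword
Type: IDENTIFIER


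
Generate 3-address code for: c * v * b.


Break into single-operator statements:
t1 = c * v
t2 = t1 * b


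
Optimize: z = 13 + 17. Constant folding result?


13 + 17 = 30 at compile time
Optimized: z = 30


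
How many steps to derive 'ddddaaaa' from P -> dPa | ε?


Derivation: P => dPa => ddPaa => dddPaaa => ddddPaaaa => ddddaaaa
Steps: 5


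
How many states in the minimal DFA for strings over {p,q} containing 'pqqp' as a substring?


KMP-style automaton: 4 progress states + 1 absorbing accept = 5
Minimal DFA: 5 states


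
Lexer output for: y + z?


Scan left to right, longest-match per lexeme
Tokens: ID(y), OP(+), ID(z)


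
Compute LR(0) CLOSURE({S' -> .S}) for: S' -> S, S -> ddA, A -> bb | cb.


Start: S' -> .S
For each item with dot before a nonterminal B, add B -> .γ for every B-production
Closure: [S' -> .S, S -> .ddA]


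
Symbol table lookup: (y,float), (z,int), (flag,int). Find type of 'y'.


Lookup 'y' → type float


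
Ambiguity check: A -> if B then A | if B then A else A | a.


dangling else: 'if B then if B then a else a' parses two ways
Ambiguous


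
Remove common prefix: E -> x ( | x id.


Common prefix: 'x'
Factored: E -> x E', E' -> ( | id


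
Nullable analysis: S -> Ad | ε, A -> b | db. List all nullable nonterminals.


A nonterminal is nullable iff some alternative derives ε (directly, or every symbol in it is nullable)
Nullable: {S}


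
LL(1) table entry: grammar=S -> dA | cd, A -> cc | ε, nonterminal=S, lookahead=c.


For [S, c]: 'c' ∈ FIRST(cd)
Entry: S -> cd


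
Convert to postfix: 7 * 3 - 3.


Left to right (same or higher precedence on left)
Postfix: 7 3 * 3 -


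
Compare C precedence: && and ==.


'==' is equality (level 6); '&&' is logical AND (level 2)
Higher level binds tighter
'==' has higher precedence than '&&'


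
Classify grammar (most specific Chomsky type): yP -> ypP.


LHS has context (more than one symbol) and |LHS| ≤ |RHS|
Classification: Type 1 (Context-Sensitive)


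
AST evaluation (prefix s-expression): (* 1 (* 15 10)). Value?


Evaluate inner: (* 15 10) = 150
Evaluate root: (* 1 150) = 150
Result: 150


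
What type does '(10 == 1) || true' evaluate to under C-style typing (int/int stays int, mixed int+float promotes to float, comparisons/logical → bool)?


Operand types: bool || bool
Rule: logical operators take bool operands and yield bool
Result type: bool


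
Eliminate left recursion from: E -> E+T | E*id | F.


Left-recursive alternatives: E+T, E*id; non-recursive: F
Introduce E': E -> FE', E' -> +TE' | *idE' | ε


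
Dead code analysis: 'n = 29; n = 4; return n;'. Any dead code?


first assignment to n is overwritten before any read
Dead: 'n = 29'


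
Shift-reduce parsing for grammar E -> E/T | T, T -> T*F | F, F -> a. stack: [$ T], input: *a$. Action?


shift '*' to continue T -> T*F
Action: shift


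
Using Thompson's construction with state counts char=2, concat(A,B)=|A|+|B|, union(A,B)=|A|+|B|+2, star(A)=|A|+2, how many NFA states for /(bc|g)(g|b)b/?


Syntax tree has 6 char leaf(s), 2 union(s), 0 star(s)
chars contribute 6×2 = 12; each union adds +2; each star adds +2
Total: 12 + 4 + 0 = 16 states


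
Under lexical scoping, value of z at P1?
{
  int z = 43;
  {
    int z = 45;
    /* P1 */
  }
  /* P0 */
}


z declared in the same block as P1
z = 45


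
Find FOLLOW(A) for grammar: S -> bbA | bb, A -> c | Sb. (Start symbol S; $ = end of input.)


$ ∈ FOLLOW(S). For each A -> αBβ: add FIRST(β)\{ε} to FOLLOW(B); if β nullable, add FOLLOW(A).
FOLLOW(A) = {$, b}


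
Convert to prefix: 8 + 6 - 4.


left-to-right (same/higher precedence on left): tree is (- (+ 8 6) 4)
Prefix: - + 8 6 4


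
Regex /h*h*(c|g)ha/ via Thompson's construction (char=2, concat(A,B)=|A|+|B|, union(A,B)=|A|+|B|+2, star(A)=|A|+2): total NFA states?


Syntax tree has 6 char leaf(s), 1 union(s), 2 star(s)
chars contribute 6×2 = 12; each union adds +2; each star adds +2
Total: 12 + 2 + 4 = 18 states


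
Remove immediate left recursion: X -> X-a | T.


Left-recursive alternatives: X-a; non-recursive: T
Introduce X': X -> TX', X' -> -aX' | ε


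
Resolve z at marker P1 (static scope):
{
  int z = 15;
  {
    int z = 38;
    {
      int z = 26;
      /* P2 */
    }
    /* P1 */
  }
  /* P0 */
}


z declared in the same block as P1
z = 38


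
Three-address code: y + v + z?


Break into single-operator statements:
t1 = y + v
t2 = t1 + z


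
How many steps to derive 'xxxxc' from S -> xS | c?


Derivation: S => xS => xxS => xxxS => xxxxS => xxxxc
Steps: 5


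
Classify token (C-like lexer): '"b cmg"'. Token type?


Pattern: double-quoted sequence
Type: STRING_LITERAL


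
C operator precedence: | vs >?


'>' is relational (level 7); '|' is bitwise OR (level 3)
Higher level binds tighter
'>' has higher precedence than '|'
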